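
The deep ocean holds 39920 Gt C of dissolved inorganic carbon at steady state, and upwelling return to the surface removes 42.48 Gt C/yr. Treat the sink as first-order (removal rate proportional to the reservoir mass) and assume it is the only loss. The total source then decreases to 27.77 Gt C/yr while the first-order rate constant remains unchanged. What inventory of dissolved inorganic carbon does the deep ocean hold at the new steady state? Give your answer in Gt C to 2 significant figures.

Rate constant k = F/M = 42.48 / 39920 = 0.001064 yr⁻¹.
At the new steady state, source = k·M_new ⇒ M_new = 27.77 / 0.001064 = 26100 Gt C.
(Equivalently M_new = M × F_new/F_old = 39920 × 27.77/42.48.)

26000 Gt C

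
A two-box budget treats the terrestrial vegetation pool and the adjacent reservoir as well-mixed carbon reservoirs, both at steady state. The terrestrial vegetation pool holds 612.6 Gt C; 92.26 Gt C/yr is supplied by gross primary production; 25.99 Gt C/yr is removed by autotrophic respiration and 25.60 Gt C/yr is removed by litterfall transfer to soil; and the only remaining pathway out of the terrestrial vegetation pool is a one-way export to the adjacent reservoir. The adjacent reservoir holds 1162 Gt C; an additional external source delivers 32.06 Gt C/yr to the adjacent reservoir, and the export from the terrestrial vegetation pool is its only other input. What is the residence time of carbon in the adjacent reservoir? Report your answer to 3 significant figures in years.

Balance the terrestrial vegetation pool: ΣF_in = 92.260 Gt C/yr.
Export to the adjacent reservoir = ΣF_in − (25.99 + 25.60) = 40.670 Gt C/yr.
Total input to the adjacent reservoir = 40.670 + 32.06 = 72.730 Gt C/yr; at steady state this equals its total output.
τ = M / F = 1162 / 72.730 = 15.98 yr.

16.0 yr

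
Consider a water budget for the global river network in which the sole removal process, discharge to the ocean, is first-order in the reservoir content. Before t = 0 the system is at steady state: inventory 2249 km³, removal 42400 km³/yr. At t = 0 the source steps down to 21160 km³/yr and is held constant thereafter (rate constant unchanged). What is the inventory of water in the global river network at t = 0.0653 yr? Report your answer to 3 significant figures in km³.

1450 km³

Residence time τ = M₀/F₀ = 0.05304 yr. The eventual steady state is M_∞ = M₀·(F₁/F₀) = 2249 × 21160/42400 = 1122.4 km³.
The anomaly ΔM(t) = M(t) − M_∞ decays as ΔM₀·e^(−t/τ) with ΔM₀ = 2249 − 1122.4 = 1127 km³.
At t = 0.0653 yr, e^(−t/τ) = e^(−1.231) = 0.2920, so ΔM = 328.9 km³ and M = 1122.4 + 328.9 = 1451.3 km³.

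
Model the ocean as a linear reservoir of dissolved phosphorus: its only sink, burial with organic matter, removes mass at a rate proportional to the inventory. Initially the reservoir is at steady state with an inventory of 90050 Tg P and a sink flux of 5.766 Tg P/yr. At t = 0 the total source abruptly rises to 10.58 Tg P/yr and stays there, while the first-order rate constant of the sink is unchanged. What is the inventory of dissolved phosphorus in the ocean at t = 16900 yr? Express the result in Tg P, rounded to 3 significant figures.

140000 Tg P

Residence time τ = M₀/F₀ = 15620 yr. The eventual steady state is M_∞ = M₀·(F₁/F₀) = 90050 × 10.58/5.766 = 165230 Tg P.
The anomaly ΔM(t) = M(t) − M_∞ decays as ΔM₀·e^(−t/τ) with ΔM₀ = 90050 − 165230 = −75180 Tg P.
At t = 16900 yr, e^(−t/τ) = e^(−1.082) = 0.3389, so ΔM = −25480 Tg P and M = 165230 − 25480 = 139750 Tg P.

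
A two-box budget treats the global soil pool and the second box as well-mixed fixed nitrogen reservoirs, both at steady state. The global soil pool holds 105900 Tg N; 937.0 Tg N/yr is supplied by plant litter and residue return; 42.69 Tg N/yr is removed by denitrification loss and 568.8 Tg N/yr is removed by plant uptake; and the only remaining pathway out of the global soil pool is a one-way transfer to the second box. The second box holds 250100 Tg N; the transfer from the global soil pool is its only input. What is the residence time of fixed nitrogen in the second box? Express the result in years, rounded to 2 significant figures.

770 yr

Balance the global soil pool: ΣF_in = 937.00 Tg N/yr.
Transfer to the second box = ΣF_in − (42.69 + 568.8) = 325.51 Tg N/yr.
At steady state the output of the second box equals its input, 325.51 Tg N/yr.
τ = M / F = 250100 / 325.51 = 768.3 yr.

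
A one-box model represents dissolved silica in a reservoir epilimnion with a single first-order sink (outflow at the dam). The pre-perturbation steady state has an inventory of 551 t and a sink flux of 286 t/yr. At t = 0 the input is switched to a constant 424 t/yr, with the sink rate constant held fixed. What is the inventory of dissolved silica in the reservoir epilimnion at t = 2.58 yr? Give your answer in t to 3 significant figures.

τ = M₀/F₀ = 551/286 = 1.927 yr; rate constant k = 1/τ.
New steady state M_∞ = F₁/k = F₁·τ = 424 × 1.927 = 816.87 t.
M(t) = M_∞ + (M₀ − M_∞)·e^(−t/τ); t/τ = 2.58/1.927 = 1.339, so e^(−t/τ) = 0.2621.
M(t) = 816.87 − 265.9 × 0.2621 = 747.19 t.

747 t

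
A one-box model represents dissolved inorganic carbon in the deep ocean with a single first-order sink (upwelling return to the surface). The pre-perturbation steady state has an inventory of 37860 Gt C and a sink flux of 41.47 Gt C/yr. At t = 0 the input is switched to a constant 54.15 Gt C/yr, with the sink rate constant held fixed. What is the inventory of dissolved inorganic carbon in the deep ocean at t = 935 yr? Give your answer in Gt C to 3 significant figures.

45300 Gt C

The sink rate constant is k = F₀/M₀ = 41.47/37860 = 0.001095 yr⁻¹.
Solving dM/dt = F₁ − kM with M(0) = M₀ gives M(t) = F₁/k + (M₀ − F₁/k)·e^(−kt).
F₁/k = 54.15/0.001095 = 49436 Gt C; kt = 0.001095 × 935 = 1.024, e^(−kt) = 0.3591.
M(935) = 49436 + (37860 − 49436) × 0.3591 = 49436 − 4157 = 45279 Gt C.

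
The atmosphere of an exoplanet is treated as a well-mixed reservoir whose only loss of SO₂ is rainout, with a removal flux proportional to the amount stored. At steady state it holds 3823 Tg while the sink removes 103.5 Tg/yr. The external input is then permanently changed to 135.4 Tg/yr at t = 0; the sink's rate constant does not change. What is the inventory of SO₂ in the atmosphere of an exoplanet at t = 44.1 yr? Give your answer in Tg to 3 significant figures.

The sink rate constant is k = F₀/M₀ = 103.5/3823 = 0.02707 yr⁻¹.
Solving dM/dt = F₁ − kM with M(0) = M₀ gives M(t) = F₁/k + (M₀ − F₁/k)·e^(−kt).
F₁/k = 135.4/0.02707 = 5001.3 Tg; kt = 0.02707 × 44.1 = 1.194, e^(−kt) = 0.3030.
M(44.1) = 5001.3 + (3823 − 5001.3) × 0.3030 = 5001.3 − 357.1 = 4644.2 Tg.

4640 Tg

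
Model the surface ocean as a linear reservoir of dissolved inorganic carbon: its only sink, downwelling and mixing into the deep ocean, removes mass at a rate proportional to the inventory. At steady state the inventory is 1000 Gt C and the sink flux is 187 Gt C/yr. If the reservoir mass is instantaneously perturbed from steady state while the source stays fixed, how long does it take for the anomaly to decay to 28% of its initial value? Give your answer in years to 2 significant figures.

For a linear reservoir the anomaly decays as exp(−t/τ) with τ = M/F = 1000/187 = 5.348 yr.
exp(−t/τ) = 0.28 ⇒ t = −τ ln(0.28) = 5.348 × 1.273 = 6.807 yr.

6.8 yr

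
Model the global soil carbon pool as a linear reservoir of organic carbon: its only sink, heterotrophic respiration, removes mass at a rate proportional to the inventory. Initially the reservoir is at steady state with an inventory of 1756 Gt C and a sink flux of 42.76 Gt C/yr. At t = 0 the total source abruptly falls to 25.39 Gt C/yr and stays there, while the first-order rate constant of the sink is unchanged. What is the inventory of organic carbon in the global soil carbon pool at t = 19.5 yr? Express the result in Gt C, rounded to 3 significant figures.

1490 Gt C

The sink rate constant is k = F₀/M₀ = 42.76/1756 = 0.02435 yr⁻¹.
Solving dM/dt = F₁ − kM with M(0) = M₀ gives M(t) = F₁/k + (M₀ − F₁/k)·e^(−kt).
F₁/k = 25.39/0.02435 = 1042.7 Gt C; kt = 0.02435 × 19.5 = 0.4748, e^(−kt) = 0.6220.
M(19.5) = 1042.7 + (1756 − 1042.7) × 0.6220 = 1042.7 + 443.7 = 1486.4 Gt C.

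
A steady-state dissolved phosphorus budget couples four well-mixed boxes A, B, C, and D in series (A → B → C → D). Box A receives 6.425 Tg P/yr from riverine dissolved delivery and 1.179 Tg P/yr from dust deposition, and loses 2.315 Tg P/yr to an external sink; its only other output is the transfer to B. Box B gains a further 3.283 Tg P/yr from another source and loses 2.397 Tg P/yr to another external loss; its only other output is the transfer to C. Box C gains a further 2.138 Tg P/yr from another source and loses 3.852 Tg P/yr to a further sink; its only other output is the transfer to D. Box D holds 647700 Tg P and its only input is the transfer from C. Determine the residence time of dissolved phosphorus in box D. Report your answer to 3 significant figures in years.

145000 yr

Box A: F(A→B) = (6.425 + 1.179) − 2.315 = 5.2890 Tg P/yr.
Box B: F(B→C) = (5.2890 + 3.283) − 2.397 = 6.1750 Tg P/yr.
Box C: F(C→D) = (6.1750 + 2.138) − 3.852 = 4.4610 Tg P/yr.
Box D throughput = its input = 4.4610 Tg P/yr; τ = 647700 / 4.4610 = 145200 yr.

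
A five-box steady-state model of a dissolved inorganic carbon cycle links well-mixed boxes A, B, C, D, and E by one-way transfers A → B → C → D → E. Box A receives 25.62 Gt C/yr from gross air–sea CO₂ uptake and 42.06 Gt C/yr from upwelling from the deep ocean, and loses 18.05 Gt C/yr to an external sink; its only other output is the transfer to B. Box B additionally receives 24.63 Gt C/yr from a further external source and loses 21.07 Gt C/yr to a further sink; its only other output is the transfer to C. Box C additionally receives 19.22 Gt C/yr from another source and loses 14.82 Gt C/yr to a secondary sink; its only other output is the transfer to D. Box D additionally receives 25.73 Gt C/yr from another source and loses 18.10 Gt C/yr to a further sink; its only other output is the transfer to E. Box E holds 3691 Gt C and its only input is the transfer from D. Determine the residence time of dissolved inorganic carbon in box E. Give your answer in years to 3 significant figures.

56.6 yr

Box A: F(A→B) = (25.62 + 42.06) − 18.05 = 49.630 Gt C/yr.
Box B: F(B→C) = (49.630 + 24.63) − 21.07 = 53.190 Gt C/yr.
Box C: F(C→D) = (53.190 + 19.22) − 14.82 = 57.590 Gt C/yr.
Box D: F(D→E) = (57.590 + 25.73) − 18.10 = 65.220 Gt C/yr.
Box E throughput = its input = 65.220 Gt C/yr; τ = 3691 / 65.220 = 56.59 yr.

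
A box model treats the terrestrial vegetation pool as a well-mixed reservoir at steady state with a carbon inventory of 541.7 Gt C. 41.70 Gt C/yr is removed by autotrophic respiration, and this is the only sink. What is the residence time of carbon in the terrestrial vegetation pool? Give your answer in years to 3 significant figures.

13.0 yr

τ = M / F = 541.7 / 41.70 = 12.99 yr.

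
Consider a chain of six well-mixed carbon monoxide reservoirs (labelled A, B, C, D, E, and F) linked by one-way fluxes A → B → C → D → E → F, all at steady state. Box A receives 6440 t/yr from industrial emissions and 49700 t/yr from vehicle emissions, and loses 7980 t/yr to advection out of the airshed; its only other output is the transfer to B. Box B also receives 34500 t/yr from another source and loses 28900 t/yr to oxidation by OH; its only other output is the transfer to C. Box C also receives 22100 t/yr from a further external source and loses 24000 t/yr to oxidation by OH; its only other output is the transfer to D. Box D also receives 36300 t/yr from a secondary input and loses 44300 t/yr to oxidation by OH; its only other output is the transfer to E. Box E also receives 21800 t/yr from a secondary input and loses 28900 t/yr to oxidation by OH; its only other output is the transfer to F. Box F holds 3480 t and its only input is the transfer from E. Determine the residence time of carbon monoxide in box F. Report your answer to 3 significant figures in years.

Box A: F(A→B) = (6440 + 49700) − 7980 = 48160 t/yr.
Box B: F(B→C) = (48160 + 34500) − 28900 = 53760 t/yr.
Box C: F(C→D) = (53760 + 22100) − 24000 = 51860 t/yr.
Box D: F(D→E) = (51860 + 36300) − 44300 = 43860 t/yr.
Box E: F(E→F) = (43860 + 21800) − 28900 = 36760 t/yr.
Box F throughput = its input = 36760 t/yr; τ = 3480 / 36760 = 0.09467 yr.

0.0947 yr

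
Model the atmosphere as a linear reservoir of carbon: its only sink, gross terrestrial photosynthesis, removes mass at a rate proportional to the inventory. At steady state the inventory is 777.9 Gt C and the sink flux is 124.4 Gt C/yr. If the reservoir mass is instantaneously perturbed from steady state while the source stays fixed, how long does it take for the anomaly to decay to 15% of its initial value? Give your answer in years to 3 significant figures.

11.9 yr

For a linear reservoir the anomaly decays as exp(−t/τ) with τ = M/F = 777.9/124.4 = 6.253 yr.
exp(−t/τ) = 0.15 ⇒ t = −τ ln(0.15) = 6.253 × 1.897 = 11.86 yr.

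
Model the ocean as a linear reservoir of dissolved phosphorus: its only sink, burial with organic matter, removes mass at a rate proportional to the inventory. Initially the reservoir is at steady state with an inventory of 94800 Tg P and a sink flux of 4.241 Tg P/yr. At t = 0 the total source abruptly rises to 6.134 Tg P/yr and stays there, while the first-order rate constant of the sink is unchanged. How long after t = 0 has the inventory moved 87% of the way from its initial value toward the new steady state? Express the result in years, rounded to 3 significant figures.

τ = M₀/F₀ = 94800/4.241 = 22350 yr.
The remaining gap fraction is e^(−t/τ); 87% covered ⇒ e^(−t/τ) = 0.130.
t = −τ ln(0.130) = 22350 × 2.040 = 45610 yr.

45600 yr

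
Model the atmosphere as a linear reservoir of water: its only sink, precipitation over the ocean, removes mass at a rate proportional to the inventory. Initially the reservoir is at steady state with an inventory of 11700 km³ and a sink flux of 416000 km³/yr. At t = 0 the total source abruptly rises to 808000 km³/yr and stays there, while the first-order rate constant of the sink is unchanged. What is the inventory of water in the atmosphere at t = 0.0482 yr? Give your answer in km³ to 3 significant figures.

τ = M₀/F₀ = 11700/416000 = 0.02813 yr; rate constant k = 1/τ.
New steady state M_∞ = F₁/k = F₁·τ = 808000 × 0.02813 = 22725 km³.
M(t) = M_∞ + (M₀ − M_∞)·e^(−t/τ); t/τ = 0.0482/0.02813 = 1.714, so e^(−t/τ) = 0.1802.
M(t) = 22725 − 11020 × 0.1802 = 20738 km³.

20700 km³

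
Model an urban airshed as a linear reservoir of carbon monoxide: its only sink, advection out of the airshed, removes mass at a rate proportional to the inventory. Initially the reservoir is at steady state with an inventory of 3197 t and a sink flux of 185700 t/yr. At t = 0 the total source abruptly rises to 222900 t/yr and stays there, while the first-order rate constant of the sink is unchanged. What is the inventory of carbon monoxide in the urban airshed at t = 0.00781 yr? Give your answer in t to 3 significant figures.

3430 t

τ = M₀/F₀ = 3197/185700 = 0.01722 yr; rate constant k = 1/τ.
New steady state M_∞ = F₁/k = F₁·τ = 222900 × 0.01722 = 3837.4 t.
M(t) = M_∞ + (M₀ − M_∞)·e^(−t/τ); t/τ = 0.00781/0.01722 = 0.4536, so e^(−t/τ) = 0.6353.
M(t) = 3837.4 − 640.4 × 0.6353 = 3430.6 t.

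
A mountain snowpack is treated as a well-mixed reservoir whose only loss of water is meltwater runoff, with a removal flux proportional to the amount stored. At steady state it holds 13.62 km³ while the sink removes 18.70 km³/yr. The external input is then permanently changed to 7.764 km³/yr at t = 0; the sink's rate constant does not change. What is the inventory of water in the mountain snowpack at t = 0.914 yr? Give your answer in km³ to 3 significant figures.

7.93 km³

Residence time τ = M₀/F₀ = 0.7283 yr. The eventual steady state is M_∞ = M₀·(F₁/F₀) = 13.62 × 7.764/18.70 = 5.6548 km³.
The anomaly ΔM(t) = M(t) − M_∞ decays as ΔM₀·e^(−t/τ) with ΔM₀ = 13.62 − 5.6548 = 7.965 km³.
At t = 0.914 yr, e^(−t/τ) = e^(−1.255) = 0.2851, so ΔM = 2.271 km³ and M = 5.6548 + 2.271 = 7.9257 km³.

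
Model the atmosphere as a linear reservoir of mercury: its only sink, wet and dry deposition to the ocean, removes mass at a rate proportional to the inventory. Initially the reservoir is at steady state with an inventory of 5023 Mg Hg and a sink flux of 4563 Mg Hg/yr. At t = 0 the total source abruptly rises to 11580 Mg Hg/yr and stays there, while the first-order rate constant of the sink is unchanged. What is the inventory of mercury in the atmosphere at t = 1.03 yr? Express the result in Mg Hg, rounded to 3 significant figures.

9720 Mg Hg

The sink rate constant is k = F₀/M₀ = 4563/5023 = 0.9084 yr⁻¹.
Solving dM/dt = F₁ − kM with M(0) = M₀ gives M(t) = F₁/k + (M₀ − F₁/k)·e^(−kt).
F₁/k = 11580/0.9084 = 12747 Mg Hg; kt = 0.9084 × 1.03 = 0.9357, e^(−kt) = 0.3923.
M(1.03) = 12747 + (5023 − 12747) × 0.3923 = 12747 − 3030 = 9716.9 Mg Hg.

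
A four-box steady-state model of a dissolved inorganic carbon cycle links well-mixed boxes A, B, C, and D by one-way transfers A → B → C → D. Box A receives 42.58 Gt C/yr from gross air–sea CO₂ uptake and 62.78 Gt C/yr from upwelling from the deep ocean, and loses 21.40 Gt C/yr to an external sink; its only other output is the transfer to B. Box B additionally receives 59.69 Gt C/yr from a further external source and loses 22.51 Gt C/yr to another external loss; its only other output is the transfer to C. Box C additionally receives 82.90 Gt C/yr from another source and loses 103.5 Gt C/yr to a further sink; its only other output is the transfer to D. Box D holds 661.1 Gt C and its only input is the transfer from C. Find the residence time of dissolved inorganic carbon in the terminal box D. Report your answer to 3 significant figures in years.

6.58 yr

Box A: F(A→B) = (42.58 + 62.78) − 21.40 = 83.960 Gt C/yr.
Box B: F(B→C) = (83.960 + 59.69) − 22.51 = 121.14 Gt C/yr.
Box C: F(C→D) = (121.14 + 82.90) − 103.5 = 100.54 Gt C/yr.
Box D throughput = its input = 100.54 Gt C/yr; τ = 661.1 / 100.54 = 6.575 yr.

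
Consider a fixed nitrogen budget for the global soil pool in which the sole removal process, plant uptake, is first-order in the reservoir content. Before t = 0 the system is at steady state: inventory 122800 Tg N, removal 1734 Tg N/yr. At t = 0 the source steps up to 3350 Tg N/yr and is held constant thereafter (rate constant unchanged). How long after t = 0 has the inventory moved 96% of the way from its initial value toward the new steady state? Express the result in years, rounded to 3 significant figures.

τ = M₀/F₀ = 122800/1734 = 70.82 yr.
The remaining gap fraction is e^(−t/τ); 96% covered ⇒ e^(−t/τ) = 0.0400.
t = −τ ln(0.0400) = 70.82 × 3.219 = 228.0 yr.

228 yr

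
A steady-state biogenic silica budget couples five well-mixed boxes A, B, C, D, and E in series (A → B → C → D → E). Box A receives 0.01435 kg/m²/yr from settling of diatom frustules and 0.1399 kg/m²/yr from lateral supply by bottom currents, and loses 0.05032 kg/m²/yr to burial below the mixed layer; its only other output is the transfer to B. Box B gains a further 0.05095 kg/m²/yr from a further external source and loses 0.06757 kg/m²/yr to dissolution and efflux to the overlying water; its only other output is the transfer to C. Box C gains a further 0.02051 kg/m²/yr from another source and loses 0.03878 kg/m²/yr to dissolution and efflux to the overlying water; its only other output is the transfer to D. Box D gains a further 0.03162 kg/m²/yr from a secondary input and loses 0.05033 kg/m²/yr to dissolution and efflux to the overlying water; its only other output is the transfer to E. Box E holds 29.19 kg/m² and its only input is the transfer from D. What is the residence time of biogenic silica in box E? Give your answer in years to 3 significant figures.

580 yr

Box A: F(A→B) = (0.01435 + 0.1399) − 0.05032 = 0.10393 kg/m²/yr.
Box B: F(B→C) = (0.10393 + 0.05095) − 0.06757 = 0.087310 kg/m²/yr.
Box C: F(C→D) = (0.087310 + 0.02051) − 0.03878 = 0.069040 kg/m²/yr.
Box D: F(D→E) = (0.069040 + 0.03162) − 0.05033 = 0.050330 kg/m²/yr.
Box E throughput = its input = 0.050330 kg/m²/yr; τ = 29.19 / 0.050330 = 580.0 yr.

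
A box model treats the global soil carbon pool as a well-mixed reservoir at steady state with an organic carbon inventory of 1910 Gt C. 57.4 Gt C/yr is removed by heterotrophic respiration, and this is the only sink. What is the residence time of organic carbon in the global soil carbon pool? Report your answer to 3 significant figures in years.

τ = M / F = 1910 / 57.4 = 33.28 yr.

33.3 yr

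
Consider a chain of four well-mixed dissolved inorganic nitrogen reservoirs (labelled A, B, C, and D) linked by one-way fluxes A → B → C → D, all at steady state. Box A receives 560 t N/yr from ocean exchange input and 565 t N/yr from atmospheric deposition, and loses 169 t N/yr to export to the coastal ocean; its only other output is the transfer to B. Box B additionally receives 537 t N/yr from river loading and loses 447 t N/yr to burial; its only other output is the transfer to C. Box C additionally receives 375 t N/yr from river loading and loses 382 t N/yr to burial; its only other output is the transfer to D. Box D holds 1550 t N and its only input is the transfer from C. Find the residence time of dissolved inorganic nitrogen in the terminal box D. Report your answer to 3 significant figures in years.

1.49 yr

Box A: F(A→B) = (560 + 565) − 169 = 956.00 t N/yr.
Box B: F(B→C) = (956.00 + 537) − 447 = 1046.0 t N/yr.
Box C: F(C→D) = (1046.0 + 375) − 382 = 1039.0 t N/yr.
Box D throughput = its input = 1039.0 t N/yr; τ = 1550 / 1039.0 = 1.492 yr.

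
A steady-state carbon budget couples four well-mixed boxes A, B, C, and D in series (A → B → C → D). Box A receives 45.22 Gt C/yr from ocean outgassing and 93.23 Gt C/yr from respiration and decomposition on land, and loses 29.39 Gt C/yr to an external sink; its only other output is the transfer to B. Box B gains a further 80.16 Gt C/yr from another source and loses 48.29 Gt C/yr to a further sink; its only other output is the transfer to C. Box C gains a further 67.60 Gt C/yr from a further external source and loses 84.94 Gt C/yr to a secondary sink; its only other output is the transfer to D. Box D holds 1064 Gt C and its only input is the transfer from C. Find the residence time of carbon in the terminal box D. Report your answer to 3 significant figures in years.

8.61 yr

Box A: F(A→B) = (45.22 + 93.23) − 29.39 = 109.06 Gt C/yr.
Box B: F(B→C) = (109.06 + 80.16) − 48.29 = 140.93 Gt C/yr.
Box C: F(C→D) = (140.93 + 67.60) − 84.94 = 123.59 Gt C/yr.
Box D throughput = its input = 123.59 Gt C/yr; τ = 1064 / 123.59 = 8.609 yr.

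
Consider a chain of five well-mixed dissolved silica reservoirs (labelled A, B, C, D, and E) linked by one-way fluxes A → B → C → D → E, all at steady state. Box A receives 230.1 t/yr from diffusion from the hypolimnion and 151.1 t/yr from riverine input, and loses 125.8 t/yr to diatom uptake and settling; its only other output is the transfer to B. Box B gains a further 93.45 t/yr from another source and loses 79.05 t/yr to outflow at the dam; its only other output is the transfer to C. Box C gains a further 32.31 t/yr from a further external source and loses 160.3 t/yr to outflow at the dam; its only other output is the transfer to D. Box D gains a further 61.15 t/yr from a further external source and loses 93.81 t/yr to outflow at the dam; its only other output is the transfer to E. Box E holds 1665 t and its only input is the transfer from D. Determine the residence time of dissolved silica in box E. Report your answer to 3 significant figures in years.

Box A: F(A→B) = (230.1 + 151.1) − 125.8 = 255.40 t/yr.
Box B: F(B→C) = (255.40 + 93.45) − 79.05 = 269.80 t/yr.
Box C: F(C→D) = (269.80 + 32.31) − 160.3 = 141.81 t/yr.
Box D: F(D→E) = (141.81 + 61.15) − 93.81 = 109.15 t/yr.
Box E throughput = its input = 109.15 t/yr; τ = 1665 / 109.15 = 15.25 yr.

15.3 yr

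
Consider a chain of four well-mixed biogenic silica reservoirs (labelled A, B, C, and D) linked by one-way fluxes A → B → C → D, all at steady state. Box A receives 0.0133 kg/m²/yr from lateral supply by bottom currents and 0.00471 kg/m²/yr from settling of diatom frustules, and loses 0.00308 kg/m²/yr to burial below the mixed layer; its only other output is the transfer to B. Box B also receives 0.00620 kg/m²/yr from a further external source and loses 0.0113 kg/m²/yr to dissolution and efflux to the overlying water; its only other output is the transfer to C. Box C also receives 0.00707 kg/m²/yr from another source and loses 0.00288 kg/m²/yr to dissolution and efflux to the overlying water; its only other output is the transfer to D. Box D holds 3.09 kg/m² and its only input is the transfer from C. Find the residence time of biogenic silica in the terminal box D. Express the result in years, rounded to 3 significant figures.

Box A: F(A→B) = (0.0133 + 0.00471) − 0.00308 = 0.014930 kg/m²/yr.
Box B: F(B→C) = (0.014930 + 0.00620) − 0.0113 = 0.0098300 kg/m²/yr.
Box C: F(C→D) = (0.0098300 + 0.00707) − 0.00288 = 0.014020 kg/m²/yr.
Box D throughput = its input = 0.014020 kg/m²/yr; τ = 3.09 / 0.014020 = 220.4 yr.

220 yr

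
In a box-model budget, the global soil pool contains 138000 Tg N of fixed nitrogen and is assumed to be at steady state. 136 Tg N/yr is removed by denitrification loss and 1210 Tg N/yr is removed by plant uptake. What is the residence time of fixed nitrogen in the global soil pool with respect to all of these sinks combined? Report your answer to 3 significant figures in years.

103 yr

Total removal flux = 136 + 1210 = 1346.0 Tg N/yr.
τ = M / ΣF_out = 138000 / 1346.0 = 102.5 yr.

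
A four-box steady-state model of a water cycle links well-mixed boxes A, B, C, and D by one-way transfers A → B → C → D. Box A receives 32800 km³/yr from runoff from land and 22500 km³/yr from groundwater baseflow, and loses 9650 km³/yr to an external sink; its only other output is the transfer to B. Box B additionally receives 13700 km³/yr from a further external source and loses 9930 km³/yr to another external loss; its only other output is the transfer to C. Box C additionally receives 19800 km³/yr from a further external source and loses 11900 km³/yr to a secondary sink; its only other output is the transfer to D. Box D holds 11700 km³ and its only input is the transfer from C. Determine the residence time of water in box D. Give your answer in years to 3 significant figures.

Box A: F(A→B) = (32800 + 22500) − 9650 = 45650 km³/yr.
Box B: F(B→C) = (45650 + 13700) − 9930 = 49420 km³/yr.
Box C: F(C→D) = (49420 + 19800) − 11900 = 57320 km³/yr.
Box D throughput = its input = 57320 km³/yr; τ = 11700 / 57320 = 0.2041 yr.

0.204 yr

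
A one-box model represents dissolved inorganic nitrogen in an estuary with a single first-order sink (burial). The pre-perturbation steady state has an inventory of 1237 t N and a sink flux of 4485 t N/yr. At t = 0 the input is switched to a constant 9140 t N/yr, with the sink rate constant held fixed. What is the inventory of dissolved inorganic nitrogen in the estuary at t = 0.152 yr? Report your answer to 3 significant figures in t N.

1780 t N

Residence time τ = M₀/F₀ = 0.2758 yr. The eventual steady state is M_∞ = M₀·(F₁/F₀) = 1237 × 9140/4485 = 2520.9 t N.
The anomaly ΔM(t) = M(t) − M_∞ decays as ΔM₀·e^(−t/τ) with ΔM₀ = 1237 − 2520.9 = −1284 t N.
At t = 0.152 yr, e^(−t/τ) = e^(−0.5511) = 0.5763, so ΔM = −739.9 t N and M = 2520.9 − 739.9 = 1781.0 t N.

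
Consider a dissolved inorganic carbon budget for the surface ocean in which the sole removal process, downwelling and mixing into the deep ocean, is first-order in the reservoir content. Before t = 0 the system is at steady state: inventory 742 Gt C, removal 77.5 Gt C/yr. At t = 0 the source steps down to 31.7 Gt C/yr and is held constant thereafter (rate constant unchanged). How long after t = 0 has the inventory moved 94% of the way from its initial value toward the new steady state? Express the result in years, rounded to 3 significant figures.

26.9 yr

τ = M₀/F₀ = 742/77.5 = 9.574 yr.
The remaining gap fraction is e^(−t/τ); 94% covered ⇒ e^(−t/τ) = 0.0600.
t = −τ ln(0.0600) = 9.574 × 2.813 = 26.94 yr.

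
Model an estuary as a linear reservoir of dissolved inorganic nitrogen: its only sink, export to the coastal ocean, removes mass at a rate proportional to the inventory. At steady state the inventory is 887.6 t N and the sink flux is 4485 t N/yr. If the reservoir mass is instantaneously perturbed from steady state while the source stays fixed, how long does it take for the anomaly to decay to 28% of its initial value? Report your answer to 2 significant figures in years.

0.25 yr

For a linear reservoir the anomaly decays as exp(−t/τ) with τ = M/F = 887.6/4485 = 0.1979 yr.
exp(−t/τ) = 0.28 ⇒ t = −τ ln(0.28) = 0.1979 × 1.273 = 0.2519 yr.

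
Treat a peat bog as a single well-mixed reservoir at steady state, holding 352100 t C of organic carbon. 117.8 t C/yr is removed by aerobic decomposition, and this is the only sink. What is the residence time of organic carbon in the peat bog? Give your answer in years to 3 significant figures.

τ = M / F = 352100 / 117.8 = 2989 yr.

2990 yr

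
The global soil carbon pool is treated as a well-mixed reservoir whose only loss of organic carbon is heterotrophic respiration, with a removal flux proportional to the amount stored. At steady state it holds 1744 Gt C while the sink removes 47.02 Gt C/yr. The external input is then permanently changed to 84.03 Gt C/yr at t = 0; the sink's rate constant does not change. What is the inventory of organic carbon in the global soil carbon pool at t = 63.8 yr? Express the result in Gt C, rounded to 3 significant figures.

Residence time τ = M₀/F₀ = 37.09 yr. The eventual steady state is M_∞ = M₀·(F₁/F₀) = 1744 × 84.03/47.02 = 3116.7 Gt C.
The anomaly ΔM(t) = M(t) − M_∞ decays as ΔM₀·e^(−t/τ) with ΔM₀ = 1744 − 3116.7 = −1373 Gt C.
At t = 63.8 yr, e^(−t/τ) = e^(−1.720) = 0.1790, so ΔM = −245.8 Gt C and M = 3116.7 − 245.8 = 2870.9 Gt C.

2870 Gt C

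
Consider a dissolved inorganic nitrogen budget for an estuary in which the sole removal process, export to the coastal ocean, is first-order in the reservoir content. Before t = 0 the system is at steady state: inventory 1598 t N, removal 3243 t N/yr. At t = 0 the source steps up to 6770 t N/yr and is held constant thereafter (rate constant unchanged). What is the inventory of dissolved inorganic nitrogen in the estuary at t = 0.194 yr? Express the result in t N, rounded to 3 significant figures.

2160 t N

The sink rate constant is k = F₀/M₀ = 3243/1598 = 2.029 yr⁻¹.
Solving dM/dt = F₁ − kM with M(0) = M₀ gives M(t) = F₁/k + (M₀ − F₁/k)·e^(−kt).
F₁/k = 6770/2.029 = 3335.9 t N; kt = 2.029 × 0.194 = 0.3937, e^(−kt) = 0.6746.
M(0.194) = 3335.9 + (1598 − 3335.9) × 0.6746 = 3335.9 − 1172 = 2163.6 t N.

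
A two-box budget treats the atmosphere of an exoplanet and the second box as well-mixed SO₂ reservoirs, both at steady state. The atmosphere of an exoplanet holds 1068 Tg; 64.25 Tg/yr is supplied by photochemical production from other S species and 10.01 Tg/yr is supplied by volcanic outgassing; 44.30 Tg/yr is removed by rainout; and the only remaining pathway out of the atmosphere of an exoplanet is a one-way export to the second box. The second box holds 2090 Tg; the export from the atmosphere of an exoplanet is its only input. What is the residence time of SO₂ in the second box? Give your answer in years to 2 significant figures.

70 yr

Balance the atmosphere of an exoplanet: ΣF_in = 64.25 + 10.01 = 74.260 Tg/yr.
Export to the second box = ΣF_in − (44.30) = 29.960 Tg/yr.
At steady state the output of the second box equals its input, 29.960 Tg/yr.
τ = M / F = 2090 / 29.960 = 69.76 yr.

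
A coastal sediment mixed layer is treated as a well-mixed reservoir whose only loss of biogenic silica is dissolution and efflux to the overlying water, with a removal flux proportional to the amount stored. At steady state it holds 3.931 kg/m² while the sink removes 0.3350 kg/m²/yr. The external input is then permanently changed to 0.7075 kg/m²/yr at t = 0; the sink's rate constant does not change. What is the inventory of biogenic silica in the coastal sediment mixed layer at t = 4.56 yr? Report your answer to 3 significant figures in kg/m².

5.34 kg/m²

τ = M₀/F₀ = 3.931/0.3350 = 11.73 yr; rate constant k = 1/τ.
New steady state M_∞ = F₁/k = F₁·τ = 0.7075 × 11.73 = 8.3020 kg/m².
M(t) = M_∞ + (M₀ − M_∞)·e^(−t/τ); t/τ = 4.56/11.73 = 0.3886, so e^(−t/τ) = 0.6780.
M(t) = 8.3020 − 4.371 × 0.6780 = 5.3385 kg/m².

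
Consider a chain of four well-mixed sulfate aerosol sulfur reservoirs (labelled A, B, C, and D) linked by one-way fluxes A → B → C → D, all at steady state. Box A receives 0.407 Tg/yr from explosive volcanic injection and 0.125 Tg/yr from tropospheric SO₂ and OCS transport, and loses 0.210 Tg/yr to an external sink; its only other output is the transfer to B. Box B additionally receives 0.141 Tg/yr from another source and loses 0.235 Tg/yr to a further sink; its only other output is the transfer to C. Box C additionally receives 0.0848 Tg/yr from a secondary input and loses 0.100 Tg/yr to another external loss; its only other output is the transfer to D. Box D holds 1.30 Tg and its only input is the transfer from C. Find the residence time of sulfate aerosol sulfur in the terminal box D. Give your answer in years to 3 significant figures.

6.11 yr

Box A: F(A→B) = (0.407 + 0.125) − 0.210 = 0.32200 Tg/yr.
Box B: F(B→C) = (0.32200 + 0.141) − 0.235 = 0.22800 Tg/yr.
Box C: F(C→D) = (0.22800 + 0.0848) − 0.100 = 0.21280 Tg/yr.
Box D throughput = its input = 0.21280 Tg/yr; τ = 1.30 / 0.21280 = 6.109 yr.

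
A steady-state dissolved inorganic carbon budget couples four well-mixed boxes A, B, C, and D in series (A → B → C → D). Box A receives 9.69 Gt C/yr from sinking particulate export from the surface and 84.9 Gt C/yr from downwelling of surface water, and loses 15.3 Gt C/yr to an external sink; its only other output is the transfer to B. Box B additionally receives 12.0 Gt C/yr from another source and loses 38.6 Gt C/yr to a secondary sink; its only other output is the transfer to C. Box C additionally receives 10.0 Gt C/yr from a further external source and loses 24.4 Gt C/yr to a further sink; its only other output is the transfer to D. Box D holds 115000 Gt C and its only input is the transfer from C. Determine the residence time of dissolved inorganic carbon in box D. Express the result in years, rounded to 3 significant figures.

3000 yr

Box A: F(A→B) = (9.69 + 84.9) − 15.3 = 79.290 Gt C/yr.
Box B: F(B→C) = (79.290 + 12.0) − 38.6 = 52.690 Gt C/yr.
Box C: F(C→D) = (52.690 + 10.0) − 24.4 = 38.290 Gt C/yr.
Box D throughput = its input = 38.290 Gt C/yr; τ = 115000 / 38.290 = 3003 yr.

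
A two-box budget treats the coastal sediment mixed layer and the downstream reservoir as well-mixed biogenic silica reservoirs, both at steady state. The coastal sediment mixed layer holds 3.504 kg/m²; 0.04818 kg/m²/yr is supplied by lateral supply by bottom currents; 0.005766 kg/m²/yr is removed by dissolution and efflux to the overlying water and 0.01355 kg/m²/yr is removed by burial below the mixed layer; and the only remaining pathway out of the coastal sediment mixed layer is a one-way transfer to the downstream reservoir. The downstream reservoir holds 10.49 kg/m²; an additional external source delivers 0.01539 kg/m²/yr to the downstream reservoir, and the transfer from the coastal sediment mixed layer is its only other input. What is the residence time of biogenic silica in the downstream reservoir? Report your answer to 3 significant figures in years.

Balance the coastal sediment mixed layer: ΣF_in = 0.048180 kg/m²/yr.
Transfer to the downstream reservoir = ΣF_in − (0.005766 + 0.01355) = 0.028864 kg/m²/yr.
Total input to the downstream reservoir = 0.028864 + 0.01539 = 0.044254 kg/m²/yr; at steady state this equals its total output.
τ = M / F = 10.49 / 0.044254 = 237.0 yr.

237 yr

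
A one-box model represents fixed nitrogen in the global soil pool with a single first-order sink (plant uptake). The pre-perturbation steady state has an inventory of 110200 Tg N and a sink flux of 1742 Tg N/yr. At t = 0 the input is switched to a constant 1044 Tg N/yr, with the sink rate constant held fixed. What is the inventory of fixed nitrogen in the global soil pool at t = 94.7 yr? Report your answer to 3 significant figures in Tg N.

75900 Tg N

τ = M₀/F₀ = 110200/1742 = 63.26 yr; rate constant k = 1/τ.
New steady state M_∞ = F₁/k = F₁·τ = 1044 × 63.26 = 66044 Tg N.
M(t) = M_∞ + (M₀ − M_∞)·e^(−t/τ); t/τ = 94.7/63.26 = 1.497, so e^(−t/τ) = 0.2238.
M(t) = 66044 + 44160 × 0.2238 = 75926 Tg N.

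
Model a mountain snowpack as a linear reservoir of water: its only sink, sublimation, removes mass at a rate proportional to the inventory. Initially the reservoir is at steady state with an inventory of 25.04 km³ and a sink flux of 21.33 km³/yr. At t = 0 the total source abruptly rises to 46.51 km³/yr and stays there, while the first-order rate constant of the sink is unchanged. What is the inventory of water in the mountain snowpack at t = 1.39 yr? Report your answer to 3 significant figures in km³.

45.6 km³

The sink rate constant is k = F₀/M₀ = 21.33/25.04 = 0.8518 yr⁻¹.
Solving dM/dt = F₁ − kM with M(0) = M₀ gives M(t) = F₁/k + (M₀ − F₁/k)·e^(−kt).
F₁/k = 46.51/0.8518 = 54.600 km³; kt = 0.8518 × 1.39 = 1.184, e^(−kt) = 0.3060.
M(1.39) = 54.600 + (25.04 − 54.600) × 0.3060 = 54.600 − 9.046 = 45.553 km³.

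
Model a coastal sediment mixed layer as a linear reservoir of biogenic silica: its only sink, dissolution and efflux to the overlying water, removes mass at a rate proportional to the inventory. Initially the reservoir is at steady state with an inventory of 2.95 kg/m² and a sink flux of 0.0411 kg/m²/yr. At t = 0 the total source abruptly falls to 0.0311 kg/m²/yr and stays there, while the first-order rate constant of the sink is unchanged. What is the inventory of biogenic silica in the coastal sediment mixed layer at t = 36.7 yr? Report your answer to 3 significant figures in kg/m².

2.66 kg/m²

τ = M₀/F₀ = 2.95/0.0411 = 71.78 yr; rate constant k = 1/τ.
New steady state M_∞ = F₁/k = F₁·τ = 0.0311 × 71.78 = 2.2322 kg/m².
M(t) = M_∞ + (M₀ − M_∞)·e^(−t/τ); t/τ = 36.7/71.78 = 0.5113, so e^(−t/τ) = 0.5997.
M(t) = 2.2322 + 0.7178 × 0.5997 = 2.6627 kg/m².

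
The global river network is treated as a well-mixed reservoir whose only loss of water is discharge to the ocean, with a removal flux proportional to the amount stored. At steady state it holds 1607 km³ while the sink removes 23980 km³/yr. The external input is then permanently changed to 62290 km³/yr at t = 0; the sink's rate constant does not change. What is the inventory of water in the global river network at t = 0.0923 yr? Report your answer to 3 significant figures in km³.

3530 km³

The sink rate constant is k = F₀/M₀ = 23980/1607 = 14.92 yr⁻¹.
Solving dM/dt = F₁ − kM with M(0) = M₀ gives M(t) = F₁/k + (M₀ − F₁/k)·e^(−kt).
F₁/k = 62290/14.92 = 4174.3 km³; kt = 14.92 × 0.0923 = 1.377, e^(−kt) = 0.2523.
M(0.0923) = 4174.3 + (1607 − 4174.3) × 0.2523 = 4174.3 − 647.6 = 3526.7 km³.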